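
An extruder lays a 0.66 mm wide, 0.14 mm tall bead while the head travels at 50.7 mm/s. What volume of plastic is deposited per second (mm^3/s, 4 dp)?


Rate = 0.66 * 0.14 * 50.7 = 4.6847 mm^3/s


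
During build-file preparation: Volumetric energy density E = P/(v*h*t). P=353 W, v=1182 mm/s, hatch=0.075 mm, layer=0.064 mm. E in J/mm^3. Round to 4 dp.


E = 353 / (1182*0.075*0.064) = 62.218 J/mm^3


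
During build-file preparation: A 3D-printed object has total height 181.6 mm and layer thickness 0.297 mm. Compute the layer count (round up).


Layers = ceil(181.6/0.297) = 612


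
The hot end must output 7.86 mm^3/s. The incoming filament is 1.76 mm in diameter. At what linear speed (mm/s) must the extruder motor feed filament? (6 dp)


A = pi*(1.76/2)^2 = 2.432849
v = 7.86 / 2.432849 = 3.23078 mm/s


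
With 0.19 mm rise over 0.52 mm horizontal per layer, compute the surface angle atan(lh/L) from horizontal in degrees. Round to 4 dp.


angle = atan(0.19/0.52) = 20.0715 degrees


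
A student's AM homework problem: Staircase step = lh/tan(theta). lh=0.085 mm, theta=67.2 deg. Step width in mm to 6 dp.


step = 0.085 / tan(67.2) = 0.035731 mm


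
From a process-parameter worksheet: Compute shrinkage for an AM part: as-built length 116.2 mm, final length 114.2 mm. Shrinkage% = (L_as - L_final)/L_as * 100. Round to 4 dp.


Shrinkage = ((116.2-114.2)/116.2)*100 = 1.7212 %


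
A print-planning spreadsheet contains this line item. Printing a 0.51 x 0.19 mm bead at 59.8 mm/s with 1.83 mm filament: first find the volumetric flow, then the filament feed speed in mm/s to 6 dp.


Q = 0.51 * 0.19 * 59.8 = 5.79462 mm^3/s
A_fil = pi*(1.83/2)^2 = 2.63021991 mm^2
v_feed = 5.79462 / 2.63021991 = 2.203093 mm/s


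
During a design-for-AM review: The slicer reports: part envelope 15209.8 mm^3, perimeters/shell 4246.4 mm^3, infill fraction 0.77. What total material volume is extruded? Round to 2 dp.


V_infill = (15209.8 - 4246.4) * 0.77 = 8441.82
V_total = 4246.4 + 8441.82 = 12688.22 mm^3


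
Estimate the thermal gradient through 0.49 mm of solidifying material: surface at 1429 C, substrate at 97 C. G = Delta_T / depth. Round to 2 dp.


G = (1429-97)/0.49 = 2718.37 C/mm


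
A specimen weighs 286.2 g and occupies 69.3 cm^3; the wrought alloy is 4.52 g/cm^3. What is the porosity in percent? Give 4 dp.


rho_part = 286.2 / 69.3 = 4.12987013 g/cm^3
Porosity = (1 - 4.12987013/4.52)*100 = 8.6312 %


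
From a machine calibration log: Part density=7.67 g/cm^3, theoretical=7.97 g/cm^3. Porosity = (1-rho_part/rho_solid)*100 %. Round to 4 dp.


Porosity = (1-7.67/7.97)*100 = 3.7641 %


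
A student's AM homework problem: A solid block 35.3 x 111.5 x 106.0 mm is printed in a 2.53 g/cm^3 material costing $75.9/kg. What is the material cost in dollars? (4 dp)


V = 35.3 * 111.5 * 106.0 = 417210.7 mm^3 = 417.2107 cm^3
Mass = 417.2107 * 2.53 / 1000 = 1.05554307 kg
Cost = 1.05554307 * 75.9 = 80.1157 $


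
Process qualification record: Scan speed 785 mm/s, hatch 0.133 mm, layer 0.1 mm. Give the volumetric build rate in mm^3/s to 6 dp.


Rate = 785 * 0.133 * 0.1 = 10.4405 mm^3/s


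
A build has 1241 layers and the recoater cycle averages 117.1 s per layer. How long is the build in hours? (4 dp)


t = 1241 * 117.1 / 3600 = 40.367 hrs


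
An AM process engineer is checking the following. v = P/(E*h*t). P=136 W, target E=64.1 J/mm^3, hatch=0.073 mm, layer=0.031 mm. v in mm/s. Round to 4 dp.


v = 136 / (64.1*0.073*0.031) = 937.5541 mm/s


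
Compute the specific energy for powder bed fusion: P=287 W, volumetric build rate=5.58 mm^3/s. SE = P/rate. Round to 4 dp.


SE = 287 / 5.58 = 51.4337 J/mm^3


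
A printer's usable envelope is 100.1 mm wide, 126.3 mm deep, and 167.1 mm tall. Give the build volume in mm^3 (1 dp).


V = 100.1 * 126.3 * 167.1 = 2112583.5 mm^3


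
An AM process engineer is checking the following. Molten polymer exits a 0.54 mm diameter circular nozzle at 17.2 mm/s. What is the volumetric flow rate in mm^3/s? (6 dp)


A = pi*(0.54/2)^2 = 0.2290221 mm^2
Q = 0.2290221 * 17.2 = 3.93918 mm^3/s


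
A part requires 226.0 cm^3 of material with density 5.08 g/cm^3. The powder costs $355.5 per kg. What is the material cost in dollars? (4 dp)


Mass = 226.0*5.08/1000 = 1.14808 kg
Cost = 1.14808 * 355.5 = 408.1424 $


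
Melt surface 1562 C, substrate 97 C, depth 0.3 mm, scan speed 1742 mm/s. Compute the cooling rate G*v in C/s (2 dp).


G = (1562-97)/0.3 = 4883.33333333 C/mm
CR = 4883.33333333 * 1742 = 8506766.67 C/s


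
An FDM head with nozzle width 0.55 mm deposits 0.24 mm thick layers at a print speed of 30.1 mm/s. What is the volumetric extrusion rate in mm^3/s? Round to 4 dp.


Rate = 0.55 * 0.24 * 30.1 = 3.9732 mm^3/s


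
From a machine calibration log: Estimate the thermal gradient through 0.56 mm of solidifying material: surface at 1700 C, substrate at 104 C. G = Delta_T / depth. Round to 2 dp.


G = (1700-104)/0.56 = 2850.0 C/mm


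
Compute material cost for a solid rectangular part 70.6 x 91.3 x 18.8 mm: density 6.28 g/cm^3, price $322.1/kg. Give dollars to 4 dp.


V = 70.6 * 91.3 * 18.8 = 121180.664 mm^3 = 121.180664 cm^3
Mass = 121.180664 * 6.28 / 1000 = 0.76101457 kg
Cost = 0.76101457 * 322.1 = 245.1228 $


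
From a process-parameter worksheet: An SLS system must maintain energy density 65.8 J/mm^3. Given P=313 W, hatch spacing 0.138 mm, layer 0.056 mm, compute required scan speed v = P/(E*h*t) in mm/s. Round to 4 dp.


v = 313 / (65.8*0.138*0.056) = 615.533 mm/s


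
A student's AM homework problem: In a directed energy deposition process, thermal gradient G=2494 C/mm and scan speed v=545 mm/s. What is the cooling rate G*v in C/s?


CR = 2494 * 545 = 1359230 C/s


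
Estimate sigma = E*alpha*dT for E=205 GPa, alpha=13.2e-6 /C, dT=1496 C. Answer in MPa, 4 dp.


sigma = 205*1000 * 13.2e-6 * 1496 = 4048.176 MPa


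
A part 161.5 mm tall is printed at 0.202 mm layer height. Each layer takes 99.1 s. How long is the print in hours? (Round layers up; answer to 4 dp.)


Layers = ceil(161.5/0.202) = 800
t = 800 * 99.1 / 3600 = 22.0222 hrs


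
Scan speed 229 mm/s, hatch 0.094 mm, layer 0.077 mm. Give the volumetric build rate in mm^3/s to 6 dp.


Rate = 229 * 0.094 * 0.077 = 1.657502 mm^3/s


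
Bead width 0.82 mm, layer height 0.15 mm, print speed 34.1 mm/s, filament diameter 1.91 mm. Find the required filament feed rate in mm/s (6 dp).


Q = 0.82 * 0.15 * 34.1 = 4.1943 mm^3/s
A_fil = pi*(1.91/2)^2 = 2.86521104 mm^2
v_feed = 4.1943 / 2.86521104 = 1.463871 mm/s


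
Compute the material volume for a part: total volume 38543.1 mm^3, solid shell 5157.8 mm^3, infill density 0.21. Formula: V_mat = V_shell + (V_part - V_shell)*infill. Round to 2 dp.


V_infill = (38543.1 - 5157.8) * 0.21 = 7010.91
V_total = 5157.8 + 7010.91 = 12168.71 mm^3


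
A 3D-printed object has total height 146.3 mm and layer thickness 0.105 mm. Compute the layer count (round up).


Layers = ceil(146.3/0.105) = 1394


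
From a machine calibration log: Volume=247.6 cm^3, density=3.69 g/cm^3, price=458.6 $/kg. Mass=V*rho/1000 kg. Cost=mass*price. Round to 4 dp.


Mass = 247.6*3.69/1000 = 0.913644 kg
Cost = 0.913644 * 458.6 = 418.9971 $


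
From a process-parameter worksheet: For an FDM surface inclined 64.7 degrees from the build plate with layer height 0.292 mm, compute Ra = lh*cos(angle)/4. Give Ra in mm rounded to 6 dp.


Ra = 0.292 * cos(64.7) / 4 = 0.031197 mm


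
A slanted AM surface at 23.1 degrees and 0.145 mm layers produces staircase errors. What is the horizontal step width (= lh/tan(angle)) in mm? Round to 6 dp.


step = 0.145 / tan(23.1) = 0.339948 mm


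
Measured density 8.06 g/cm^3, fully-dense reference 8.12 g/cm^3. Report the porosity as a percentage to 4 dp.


Porosity = (1-8.06/8.12)*100 = 0.7389 %


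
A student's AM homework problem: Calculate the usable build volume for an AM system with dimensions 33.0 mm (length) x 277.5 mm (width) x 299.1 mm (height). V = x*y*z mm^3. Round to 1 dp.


V = 33.0 * 277.5 * 299.1 = 2739008.3 mm^3


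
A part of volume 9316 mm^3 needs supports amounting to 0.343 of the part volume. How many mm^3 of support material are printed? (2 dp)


V_support = 9316 * 0.343 = 3195.39 mm^3


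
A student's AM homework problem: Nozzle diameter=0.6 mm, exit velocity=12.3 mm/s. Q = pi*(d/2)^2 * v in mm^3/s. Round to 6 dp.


A = pi*(0.6/2)^2 = 0.28274334 mm^2
Q = 0.28274334 * 12.3 = 3.477743 mm^3/s


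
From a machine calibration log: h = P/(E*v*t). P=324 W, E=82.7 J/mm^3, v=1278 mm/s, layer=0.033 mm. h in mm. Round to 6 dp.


h = 324 / (82.7*1278*0.033) = 0.092896 mm


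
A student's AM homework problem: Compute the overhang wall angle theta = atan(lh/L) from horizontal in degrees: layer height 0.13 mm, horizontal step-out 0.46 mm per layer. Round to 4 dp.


angle = atan(0.13/0.46) = 15.7808 degrees


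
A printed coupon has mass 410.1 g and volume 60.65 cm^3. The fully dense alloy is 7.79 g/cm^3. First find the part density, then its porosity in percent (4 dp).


rho_part = 410.1 / 60.65 = 6.76174773 g/cm^3
Porosity = (1 - 6.76174773/7.79)*100 = 13.1996 %


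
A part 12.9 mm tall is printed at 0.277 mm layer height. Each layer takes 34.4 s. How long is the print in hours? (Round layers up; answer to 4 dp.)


Layers = ceil(12.9/0.277) = 47
t = 47 * 34.4 / 3600 = 0.4491 hrs


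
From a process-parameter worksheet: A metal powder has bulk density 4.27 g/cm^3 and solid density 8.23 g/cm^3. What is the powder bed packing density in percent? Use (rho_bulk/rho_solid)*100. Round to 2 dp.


Packing = (4.27/8.23)*100 = 51.88 %


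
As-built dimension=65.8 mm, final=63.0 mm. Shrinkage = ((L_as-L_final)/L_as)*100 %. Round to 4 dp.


Shrinkage = ((65.8-63.0)/65.8)*100 = 4.2553 %


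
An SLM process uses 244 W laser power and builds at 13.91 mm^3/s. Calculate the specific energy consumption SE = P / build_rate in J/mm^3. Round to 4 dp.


SE = 244 / 13.91 = 17.5413 J/mm^3


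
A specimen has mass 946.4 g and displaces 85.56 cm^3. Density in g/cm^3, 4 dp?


rho = 946.4 / 85.56 = 11.0612 g/cm^3


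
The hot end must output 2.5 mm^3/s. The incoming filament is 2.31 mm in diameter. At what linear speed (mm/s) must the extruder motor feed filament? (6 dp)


A = pi*(2.31/2)^2 = 4.190963
v = 2.5 / 4.190963 = 0.596522 mm/s


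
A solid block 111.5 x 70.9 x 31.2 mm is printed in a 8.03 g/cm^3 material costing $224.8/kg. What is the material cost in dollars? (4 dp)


V = 111.5 * 70.9 * 31.2 = 246646.92 mm^3 = 246.64692 cm^3
Mass = 246.64692 * 8.03 / 1000 = 1.98057477 kg
Cost = 1.98057477 * 224.8 = 445.2332 $


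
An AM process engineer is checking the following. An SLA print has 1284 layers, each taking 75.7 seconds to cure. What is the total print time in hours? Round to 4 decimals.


t = 1284 * 75.7 / 3600 = 26.9997 hrs


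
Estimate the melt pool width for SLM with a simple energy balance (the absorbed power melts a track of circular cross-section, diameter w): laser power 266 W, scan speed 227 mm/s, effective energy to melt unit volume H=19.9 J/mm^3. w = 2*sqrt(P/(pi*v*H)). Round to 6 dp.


w = 2*sqrt(266/(pi*227*19.9)) = 0.273814 mm


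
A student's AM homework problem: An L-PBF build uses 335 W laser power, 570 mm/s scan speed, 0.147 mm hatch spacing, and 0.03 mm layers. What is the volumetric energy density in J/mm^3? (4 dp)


E = 335 / (570*0.147*0.03) = 133.2697 J/mm^3


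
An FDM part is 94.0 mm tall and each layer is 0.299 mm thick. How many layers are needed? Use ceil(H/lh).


Layers = ceil(94.0/0.299) = 315


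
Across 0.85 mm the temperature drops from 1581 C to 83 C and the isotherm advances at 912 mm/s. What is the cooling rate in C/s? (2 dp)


G = (1581-83)/0.85 = 1762.35294118 C/mm
CR = 1762.35294118 * 912 = 1607265.88 C/s


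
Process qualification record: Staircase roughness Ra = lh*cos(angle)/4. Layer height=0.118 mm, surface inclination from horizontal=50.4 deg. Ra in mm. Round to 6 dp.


Ra = 0.118 * cos(50.4) / 4 = 0.018804 mm


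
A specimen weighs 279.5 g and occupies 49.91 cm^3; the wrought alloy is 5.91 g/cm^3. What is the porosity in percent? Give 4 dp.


rho_part = 279.5 / 49.91 = 5.60008014 g/cm^3
Porosity = (1 - 5.60008014/5.91)*100 = 5.244 %


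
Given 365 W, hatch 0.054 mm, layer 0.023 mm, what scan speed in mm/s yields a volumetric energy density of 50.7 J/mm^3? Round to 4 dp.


v = 365 / (50.7*0.054*0.023) = 5796.4662 mm/s


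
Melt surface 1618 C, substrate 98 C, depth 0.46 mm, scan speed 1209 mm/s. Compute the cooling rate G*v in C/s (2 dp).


G = (1618-98)/0.46 = 3304.34782609 C/mm
CR = 3304.34782609 * 1209 = 3994956.52 C/s


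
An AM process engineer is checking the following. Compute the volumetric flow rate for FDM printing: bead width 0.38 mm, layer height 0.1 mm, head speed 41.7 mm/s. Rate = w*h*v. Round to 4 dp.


Rate = 0.38 * 0.1 * 41.7 = 1.5846 mm^3/s


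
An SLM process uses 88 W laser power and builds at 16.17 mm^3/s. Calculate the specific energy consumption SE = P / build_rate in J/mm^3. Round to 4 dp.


SE = 88 / 16.17 = 5.4422 J/mm^3


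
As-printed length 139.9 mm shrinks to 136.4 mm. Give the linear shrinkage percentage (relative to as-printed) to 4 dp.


Shrinkage = ((139.9-136.4)/139.9)*100 = 2.5018 %


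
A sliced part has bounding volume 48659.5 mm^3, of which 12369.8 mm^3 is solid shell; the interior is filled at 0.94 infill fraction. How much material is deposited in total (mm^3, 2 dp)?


V_infill = (48659.5 - 12369.8) * 0.94 = 34112.32
V_total = 12369.8 + 34112.32 = 46482.12 mm^3


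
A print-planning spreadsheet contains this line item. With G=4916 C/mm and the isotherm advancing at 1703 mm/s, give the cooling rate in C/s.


CR = 4916 * 1703 = 8371948 C/s


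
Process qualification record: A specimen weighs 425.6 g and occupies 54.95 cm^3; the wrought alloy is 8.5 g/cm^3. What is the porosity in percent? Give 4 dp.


rho_part = 425.6 / 54.95 = 7.74522293 g/cm^3
Porosity = (1 - 7.74522293/8.5)*100 = 8.8797 %


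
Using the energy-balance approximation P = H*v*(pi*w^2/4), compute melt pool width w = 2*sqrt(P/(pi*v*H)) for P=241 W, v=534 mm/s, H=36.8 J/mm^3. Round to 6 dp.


w = 2*sqrt(241/(pi*534*36.8)) = 0.124959 mm


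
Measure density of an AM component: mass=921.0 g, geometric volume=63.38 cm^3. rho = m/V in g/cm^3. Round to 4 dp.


rho = 921.0 / 63.38 = 14.5314 g/cm^3


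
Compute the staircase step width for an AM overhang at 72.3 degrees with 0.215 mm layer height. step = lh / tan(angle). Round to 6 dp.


step = 0.215 / tan(72.3) = 0.068615 mm


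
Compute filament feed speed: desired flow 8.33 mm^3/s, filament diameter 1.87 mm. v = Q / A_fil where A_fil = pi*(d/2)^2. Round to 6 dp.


A = pi*(1.87/2)^2 = 2.746459
v = 8.33 / 2.746459 = 3.032996 mm/s


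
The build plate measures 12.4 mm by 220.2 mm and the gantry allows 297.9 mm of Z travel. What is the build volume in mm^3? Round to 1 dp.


V = 12.4 * 220.2 * 297.9 = 813410.0 mm^3


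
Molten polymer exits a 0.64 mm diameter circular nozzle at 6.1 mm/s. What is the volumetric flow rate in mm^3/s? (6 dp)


A = pi*(0.64/2)^2 = 0.32169909 mm^2
Q = 0.32169909 * 6.1 = 1.962364 mm^3/s


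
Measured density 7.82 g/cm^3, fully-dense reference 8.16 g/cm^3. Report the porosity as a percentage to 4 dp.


Porosity = (1-7.82/8.16)*100 = 4.1667 %


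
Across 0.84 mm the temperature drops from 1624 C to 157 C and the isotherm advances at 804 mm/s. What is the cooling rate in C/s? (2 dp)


G = (1624-157)/0.84 = 1746.42857143 C/mm
CR = 1746.42857143 * 804 = 1404128.57 C/s


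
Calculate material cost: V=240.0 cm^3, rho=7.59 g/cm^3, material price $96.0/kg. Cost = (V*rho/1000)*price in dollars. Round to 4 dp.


Mass = 240.0*7.59/1000 = 1.8216 kg
Cost = 1.8216 * 96.0 = 174.8736 $


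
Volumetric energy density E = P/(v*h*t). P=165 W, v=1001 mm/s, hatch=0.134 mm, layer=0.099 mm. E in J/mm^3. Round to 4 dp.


E = 165 / (1001*0.134*0.099) = 12.4254 J/mm^3


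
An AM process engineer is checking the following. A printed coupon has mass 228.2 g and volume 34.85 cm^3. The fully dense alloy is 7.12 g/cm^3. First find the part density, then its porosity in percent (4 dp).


rho_part = 228.2 / 34.85 = 6.54806313 g/cm^3
Porosity = (1 - 6.54806313/7.12)*100 = 8.0328 %


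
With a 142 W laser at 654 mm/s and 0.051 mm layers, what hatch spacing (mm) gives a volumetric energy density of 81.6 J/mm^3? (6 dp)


h = 142 / (81.6*654*0.051) = 0.052174 mm


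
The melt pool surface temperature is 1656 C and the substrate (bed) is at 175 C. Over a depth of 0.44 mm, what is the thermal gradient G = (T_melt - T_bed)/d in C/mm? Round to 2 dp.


G = (1656-175)/0.44 = 3365.91 C/mm


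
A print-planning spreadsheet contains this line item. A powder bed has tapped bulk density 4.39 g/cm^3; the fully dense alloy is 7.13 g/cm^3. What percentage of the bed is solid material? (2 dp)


Packing = (4.39/7.13)*100 = 61.57 %


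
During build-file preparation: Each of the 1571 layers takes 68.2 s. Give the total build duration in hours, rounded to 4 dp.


t = 1571 * 68.2 / 3600 = 29.7617 hrs


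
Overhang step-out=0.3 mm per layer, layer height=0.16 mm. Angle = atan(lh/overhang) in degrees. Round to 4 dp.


angle = atan(0.16/0.3) = 28.0725 degrees


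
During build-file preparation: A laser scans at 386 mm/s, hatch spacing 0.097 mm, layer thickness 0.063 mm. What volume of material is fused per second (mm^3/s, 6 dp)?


Rate = 386 * 0.097 * 0.063 = 2.358846 mm^3/s


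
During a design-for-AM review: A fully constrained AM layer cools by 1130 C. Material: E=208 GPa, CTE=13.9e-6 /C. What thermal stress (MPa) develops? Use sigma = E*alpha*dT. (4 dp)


sigma = 208*1000 * 13.9e-6 * 1130 = 3267.056 MPa


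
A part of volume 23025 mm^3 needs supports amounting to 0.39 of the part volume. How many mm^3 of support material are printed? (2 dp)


V_support = 23025 * 0.39 = 8979.75 mm^3


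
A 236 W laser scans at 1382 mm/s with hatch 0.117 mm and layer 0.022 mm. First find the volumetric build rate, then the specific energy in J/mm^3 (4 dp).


Build rate = 1382 * 0.117 * 0.022 = 3.557268 mm^3/s
SE = 236 / 3.557268 = 66.343 J/mm^3


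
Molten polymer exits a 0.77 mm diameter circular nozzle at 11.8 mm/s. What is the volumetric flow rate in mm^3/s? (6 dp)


A = pi*(0.77/2)^2 = 0.46566257 mm^2
Q = 0.46566257 * 11.8 = 5.494818 mm^3/s


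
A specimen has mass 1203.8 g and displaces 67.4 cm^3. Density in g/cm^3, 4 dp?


rho = 1203.8 / 67.4 = 17.8605 g/cm^3


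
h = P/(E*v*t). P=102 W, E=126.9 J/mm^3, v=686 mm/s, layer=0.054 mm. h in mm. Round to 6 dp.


h = 102 / (126.9*686*0.054) = 0.021698 mm


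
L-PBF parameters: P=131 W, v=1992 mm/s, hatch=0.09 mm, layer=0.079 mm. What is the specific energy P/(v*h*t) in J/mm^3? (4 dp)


Build rate = 1992 * 0.09 * 0.079 = 14.16312 mm^3/s
SE = 131 / 14.16312 = 9.2494 J/mm^3


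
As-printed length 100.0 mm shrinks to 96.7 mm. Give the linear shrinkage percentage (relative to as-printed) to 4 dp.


Shrinkage = ((100.0-96.7)/100.0)*100 = 3.3 %


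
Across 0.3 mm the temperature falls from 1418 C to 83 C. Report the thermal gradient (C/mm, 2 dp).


G = (1418-83)/0.3 = 4450.0 C/mm


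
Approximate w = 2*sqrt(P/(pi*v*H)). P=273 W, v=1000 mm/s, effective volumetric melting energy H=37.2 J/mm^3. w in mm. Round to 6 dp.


w = 2*sqrt(273/(pi*1000*37.2)) = 0.096664 mm


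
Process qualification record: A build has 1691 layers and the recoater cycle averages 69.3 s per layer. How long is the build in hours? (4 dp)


t = 1691 * 69.3 / 3600 = 32.5518 hrs


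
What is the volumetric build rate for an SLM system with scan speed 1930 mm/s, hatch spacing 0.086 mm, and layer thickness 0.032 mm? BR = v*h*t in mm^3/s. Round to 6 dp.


Rate = 1930 * 0.086 * 0.032 = 5.31136 mm^3/s


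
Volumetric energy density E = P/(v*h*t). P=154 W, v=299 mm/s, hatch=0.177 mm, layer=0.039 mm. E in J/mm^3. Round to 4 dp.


E = 154 / (299*0.177*0.039) = 74.6125 J/mm^3


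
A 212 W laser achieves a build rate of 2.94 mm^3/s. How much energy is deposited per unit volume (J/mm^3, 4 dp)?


SE = 212 / 2.94 = 72.1088 J/mm^3


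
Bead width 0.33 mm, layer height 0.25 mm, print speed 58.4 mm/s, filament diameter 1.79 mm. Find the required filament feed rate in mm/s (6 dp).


Q = 0.33 * 0.25 * 58.4 = 4.818 mm^3/s
A_fil = pi*(1.79/2)^2 = 2.51649426 mm^2
v_feed = 4.818 / 2.51649426 = 1.914568 mm/s


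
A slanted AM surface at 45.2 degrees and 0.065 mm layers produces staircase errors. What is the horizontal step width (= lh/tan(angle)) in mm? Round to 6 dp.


step = 0.065 / tan(45.2) = 0.064548 mm


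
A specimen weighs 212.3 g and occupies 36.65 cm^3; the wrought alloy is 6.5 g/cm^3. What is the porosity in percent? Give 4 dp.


rho_part = 212.3 / 36.65 = 5.79263302 g/cm^3
Porosity = (1 - 5.79263302/6.5)*100 = 10.8826 %


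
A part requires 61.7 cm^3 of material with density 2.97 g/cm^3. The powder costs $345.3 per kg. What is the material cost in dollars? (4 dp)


Mass = 61.7*2.97/1000 = 0.183249 kg
Cost = 0.183249 * 345.3 = 63.2759 $


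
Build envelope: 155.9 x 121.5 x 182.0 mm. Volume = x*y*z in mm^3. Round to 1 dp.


V = 155.9 * 121.5 * 182.0 = 3447416.7 mm^3


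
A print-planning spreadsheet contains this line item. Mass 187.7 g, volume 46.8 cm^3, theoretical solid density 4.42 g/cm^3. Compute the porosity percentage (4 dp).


rho_part = 187.7 / 46.8 = 4.01068376 g/cm^3
Porosity = (1 - 4.01068376/4.42)*100 = 9.2605 %


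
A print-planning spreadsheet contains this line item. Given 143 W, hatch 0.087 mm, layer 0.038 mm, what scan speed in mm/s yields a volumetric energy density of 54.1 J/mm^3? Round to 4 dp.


v = 143 / (54.1*0.087*0.038) = 799.5321 mm/s


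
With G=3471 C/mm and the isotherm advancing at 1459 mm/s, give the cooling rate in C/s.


CR = 3471 * 1459 = 5064189 C/s


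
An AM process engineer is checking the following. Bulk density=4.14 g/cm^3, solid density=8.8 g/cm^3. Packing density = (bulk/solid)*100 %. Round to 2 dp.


Packing = (4.14/8.8)*100 = 47.05 %


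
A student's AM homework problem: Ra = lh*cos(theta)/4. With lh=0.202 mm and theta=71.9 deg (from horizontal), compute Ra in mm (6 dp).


Ra = 0.202 * cos(71.9) / 4 = 0.015689 mm


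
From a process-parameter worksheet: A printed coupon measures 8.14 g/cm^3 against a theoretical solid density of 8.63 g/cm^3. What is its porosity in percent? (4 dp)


Porosity = (1-8.14/8.63)*100 = 5.6779 %


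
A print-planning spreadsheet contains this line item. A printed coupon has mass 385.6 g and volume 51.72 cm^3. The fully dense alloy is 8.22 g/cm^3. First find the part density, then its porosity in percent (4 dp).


rho_part = 385.6 / 51.72 = 7.45552978 g/cm^3
Porosity = (1 - 7.45552978/8.22)*100 = 9.3001 %


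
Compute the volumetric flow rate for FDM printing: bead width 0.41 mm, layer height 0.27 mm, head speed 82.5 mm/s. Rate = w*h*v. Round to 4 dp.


Rate = 0.41 * 0.27 * 82.5 = 9.1328 mm^3/s


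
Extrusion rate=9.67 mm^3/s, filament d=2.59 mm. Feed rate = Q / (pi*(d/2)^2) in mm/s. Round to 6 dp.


A = pi*(2.59/2)^2 = 5.268529
v = 9.67 / 5.268529 = 1.835427 mm/s


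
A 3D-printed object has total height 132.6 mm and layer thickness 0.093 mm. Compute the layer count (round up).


Layers = ceil(132.6/0.093) = 1426


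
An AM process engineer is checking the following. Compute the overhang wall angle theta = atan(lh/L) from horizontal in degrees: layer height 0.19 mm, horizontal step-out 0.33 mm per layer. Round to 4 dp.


angle = atan(0.19/0.33) = 29.9315 degrees


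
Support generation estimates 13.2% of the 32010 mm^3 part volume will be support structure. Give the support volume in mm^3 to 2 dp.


V_support = 32010 * 0.132 = 4225.32 mm^3


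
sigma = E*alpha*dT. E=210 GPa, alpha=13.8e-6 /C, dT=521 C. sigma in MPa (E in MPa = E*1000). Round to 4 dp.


sigma = 210*1000 * 13.8e-6 * 521 = 1509.858 MPa


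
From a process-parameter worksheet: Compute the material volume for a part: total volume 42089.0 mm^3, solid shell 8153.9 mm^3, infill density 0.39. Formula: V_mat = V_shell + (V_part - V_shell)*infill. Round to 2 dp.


V_infill = (42089.0 - 8153.9) * 0.39 = 13234.69
V_total = 8153.9 + 13234.69 = 21388.59 mm^3


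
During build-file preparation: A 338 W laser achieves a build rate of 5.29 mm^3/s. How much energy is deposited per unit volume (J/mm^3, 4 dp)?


SE = 338 / 5.29 = 63.8941 J/mm^3


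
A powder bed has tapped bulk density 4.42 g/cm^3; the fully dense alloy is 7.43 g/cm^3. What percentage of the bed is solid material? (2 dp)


Packing = (4.42/7.43)*100 = 59.49 %


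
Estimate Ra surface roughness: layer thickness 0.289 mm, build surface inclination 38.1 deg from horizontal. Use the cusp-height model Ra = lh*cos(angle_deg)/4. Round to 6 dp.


Ra = 0.289 * cos(38.1) / 4 = 0.056856 mm


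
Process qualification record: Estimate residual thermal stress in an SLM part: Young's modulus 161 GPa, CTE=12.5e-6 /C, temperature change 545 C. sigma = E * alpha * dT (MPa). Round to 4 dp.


sigma = 161*1000 * 12.5e-6 * 545 = 1096.8125 MPa


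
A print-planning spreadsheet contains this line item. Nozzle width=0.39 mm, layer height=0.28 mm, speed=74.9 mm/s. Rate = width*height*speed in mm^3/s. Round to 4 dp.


Rate = 0.39 * 0.28 * 74.9 = 8.1791 mm^3/s


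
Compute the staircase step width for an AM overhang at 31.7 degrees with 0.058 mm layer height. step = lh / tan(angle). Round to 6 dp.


step = 0.058 / tan(31.7) = 0.09391 mm


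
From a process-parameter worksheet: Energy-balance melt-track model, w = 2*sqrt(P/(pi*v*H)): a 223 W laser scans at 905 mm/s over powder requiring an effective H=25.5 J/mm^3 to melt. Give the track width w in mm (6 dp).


w = 2*sqrt(223/(pi*905*25.5)) = 0.110921 mm


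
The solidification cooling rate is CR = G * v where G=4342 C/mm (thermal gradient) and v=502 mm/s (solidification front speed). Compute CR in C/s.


CR = 4342 * 502 = 2179684 C/s


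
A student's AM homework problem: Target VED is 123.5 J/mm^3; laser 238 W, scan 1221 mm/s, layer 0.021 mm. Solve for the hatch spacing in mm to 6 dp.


h = 238 / (123.5*1221*0.021) = 0.075158 mm


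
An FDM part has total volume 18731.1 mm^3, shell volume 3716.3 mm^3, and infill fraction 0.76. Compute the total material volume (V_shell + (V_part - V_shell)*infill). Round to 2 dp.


V_infill = (18731.1 - 3716.3) * 0.76 = 11411.25
V_total = 3716.3 + 11411.25 = 15127.55 mm^3


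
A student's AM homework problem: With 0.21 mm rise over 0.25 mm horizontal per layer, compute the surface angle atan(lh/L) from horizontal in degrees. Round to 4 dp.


angle = atan(0.21/0.25) = 40.0303 degrees


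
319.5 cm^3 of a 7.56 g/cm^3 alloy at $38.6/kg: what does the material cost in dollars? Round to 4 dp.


Mass = 319.5*7.56/1000 = 2.41542 kg
Cost = 2.41542 * 38.6 = 93.2352 $


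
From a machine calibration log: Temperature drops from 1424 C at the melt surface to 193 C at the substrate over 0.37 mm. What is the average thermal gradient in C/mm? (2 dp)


G = (1424-193)/0.37 = 3327.03 C/mm


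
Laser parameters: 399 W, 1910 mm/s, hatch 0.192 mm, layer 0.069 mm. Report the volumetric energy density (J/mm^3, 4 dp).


E = 399 / (1910*0.192*0.069) = 15.7685 J/mm^3


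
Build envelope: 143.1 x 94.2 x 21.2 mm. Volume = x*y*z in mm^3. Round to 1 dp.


V = 143.1 * 94.2 * 21.2 = 285776.4 mm^3


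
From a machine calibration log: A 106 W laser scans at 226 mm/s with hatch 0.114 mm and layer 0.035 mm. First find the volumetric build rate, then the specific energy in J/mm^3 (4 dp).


Build rate = 226 * 0.114 * 0.035 = 0.90174 mm^3/s
SE = 106 / 0.90174 = 117.5505 J/mm^3


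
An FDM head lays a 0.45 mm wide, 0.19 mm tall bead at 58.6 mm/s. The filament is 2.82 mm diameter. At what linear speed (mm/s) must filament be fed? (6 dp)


Q = 0.45 * 0.19 * 58.6 = 5.0103 mm^3/s
A_fil = pi*(2.82/2)^2 = 6.24580035 mm^2
v_feed = 5.0103 / 6.24580035 = 0.802187 mm/s


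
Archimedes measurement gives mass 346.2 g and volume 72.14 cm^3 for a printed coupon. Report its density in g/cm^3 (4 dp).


rho = 346.2 / 72.14 = 4.799 g/cm^3


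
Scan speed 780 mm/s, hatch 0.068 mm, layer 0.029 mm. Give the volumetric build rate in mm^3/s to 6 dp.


Rate = 780 * 0.068 * 0.029 = 1.53816 mm^3/s


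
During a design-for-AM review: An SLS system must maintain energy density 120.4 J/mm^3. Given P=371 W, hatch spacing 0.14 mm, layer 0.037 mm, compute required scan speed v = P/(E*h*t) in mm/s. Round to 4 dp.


v = 371 / (120.4*0.14*0.037) = 594.864 mm/s


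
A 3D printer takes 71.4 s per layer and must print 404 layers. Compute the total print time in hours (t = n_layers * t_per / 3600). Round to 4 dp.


t = 404 * 71.4 / 3600 = 8.0127 hrs


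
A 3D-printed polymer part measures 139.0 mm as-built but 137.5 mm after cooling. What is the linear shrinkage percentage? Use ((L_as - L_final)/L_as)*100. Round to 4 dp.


Shrinkage = ((139.0-137.5)/139.0)*100 = 1.0791 %


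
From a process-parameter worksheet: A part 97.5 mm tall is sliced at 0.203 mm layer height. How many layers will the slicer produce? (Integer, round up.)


Layers = ceil(97.5/0.203) = 481


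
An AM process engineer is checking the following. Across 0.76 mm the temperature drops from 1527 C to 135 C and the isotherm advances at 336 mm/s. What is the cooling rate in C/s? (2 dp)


G = (1527-135)/0.76 = 1831.57894737 C/mm
CR = 1831.57894737 * 336 = 615410.53 C/s


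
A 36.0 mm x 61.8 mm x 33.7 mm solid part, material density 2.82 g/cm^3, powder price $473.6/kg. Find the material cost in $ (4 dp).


V = 36.0 * 61.8 * 33.7 = 74975.76 mm^3 = 74.97576 cm^3
Mass = 74.97576 * 2.82 / 1000 = 0.21143164 kg
Cost = 0.21143164 * 473.6 = 100.134 $


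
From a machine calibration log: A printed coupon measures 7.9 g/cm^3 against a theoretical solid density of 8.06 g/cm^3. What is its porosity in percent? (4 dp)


Porosity = (1-7.9/8.06)*100 = 1.9851 %


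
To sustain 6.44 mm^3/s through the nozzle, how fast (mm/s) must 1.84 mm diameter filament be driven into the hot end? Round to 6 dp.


A = pi*(1.84/2)^2 = 2.659044
v = 6.44 / 2.659044 = 2.421923 mm/s


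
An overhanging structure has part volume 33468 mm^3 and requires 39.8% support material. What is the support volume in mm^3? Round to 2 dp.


V_support = 33468 * 0.398 = 13320.26 mm^3


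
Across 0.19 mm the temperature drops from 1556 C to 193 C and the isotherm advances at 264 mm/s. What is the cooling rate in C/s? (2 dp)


G = (1556-193)/0.19 = 7173.68421053 C/mm
CR = 7173.68421053 * 264 = 1893852.63 C/s


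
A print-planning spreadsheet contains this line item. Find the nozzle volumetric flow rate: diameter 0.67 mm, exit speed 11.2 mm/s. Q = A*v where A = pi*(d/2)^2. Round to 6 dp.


A = pi*(0.67/2)^2 = 0.35256524 mm^2
Q = 0.35256524 * 11.2 = 3.948731 mm^3/s


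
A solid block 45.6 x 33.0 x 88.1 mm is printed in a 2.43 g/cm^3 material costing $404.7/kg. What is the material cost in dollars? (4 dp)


V = 45.6 * 33.0 * 88.1 = 132572.88 mm^3 = 132.57288 cm^3
Mass = 132.57288 * 2.43 / 1000 = 0.3221521 kg
Cost = 0.3221521 * 404.7 = 130.375 $


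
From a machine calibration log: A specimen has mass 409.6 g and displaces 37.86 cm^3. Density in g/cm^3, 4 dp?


rho = 409.6 / 37.86 = 10.8188 g/cm^3


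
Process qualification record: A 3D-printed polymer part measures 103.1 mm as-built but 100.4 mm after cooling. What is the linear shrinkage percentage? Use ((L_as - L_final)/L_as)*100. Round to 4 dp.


Shrinkage = ((103.1-100.4)/103.1)*100 = 2.6188 %


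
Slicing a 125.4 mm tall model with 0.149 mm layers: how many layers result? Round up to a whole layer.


Layers = ceil(125.4/0.149) = 842


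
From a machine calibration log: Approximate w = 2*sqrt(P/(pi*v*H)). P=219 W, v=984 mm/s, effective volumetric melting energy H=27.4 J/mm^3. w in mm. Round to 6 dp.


w = 2*sqrt(219/(pi*984*27.4)) = 0.101696 mm


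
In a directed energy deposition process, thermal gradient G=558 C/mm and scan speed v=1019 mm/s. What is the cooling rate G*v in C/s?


CR = 558 * 1019 = 568602 C/s


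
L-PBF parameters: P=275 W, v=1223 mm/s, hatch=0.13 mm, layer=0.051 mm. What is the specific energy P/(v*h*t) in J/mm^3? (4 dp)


Build rate = 1223 * 0.13 * 0.051 = 8.10849 mm^3/s
SE = 275 / 8.10849 = 33.9151 J/mm^3


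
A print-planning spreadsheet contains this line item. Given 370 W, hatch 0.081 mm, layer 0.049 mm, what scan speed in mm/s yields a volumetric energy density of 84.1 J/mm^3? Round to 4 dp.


v = 370 / (84.1*0.081*0.049) = 1108.4717 mm/s


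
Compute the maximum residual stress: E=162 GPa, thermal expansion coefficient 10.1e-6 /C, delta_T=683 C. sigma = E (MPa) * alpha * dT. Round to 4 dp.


sigma = 162*1000 * 10.1e-6 * 683 = 1117.5246 MPa


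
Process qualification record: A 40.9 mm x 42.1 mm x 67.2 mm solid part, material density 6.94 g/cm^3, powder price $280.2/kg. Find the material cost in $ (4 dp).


V = 40.9 * 42.1 * 67.2 = 115711.008 mm^3 = 115.711008 cm^3
Mass = 115.711008 * 6.94 / 1000 = 0.8030344 kg
Cost = 0.8030344 * 280.2 = 225.0102 $


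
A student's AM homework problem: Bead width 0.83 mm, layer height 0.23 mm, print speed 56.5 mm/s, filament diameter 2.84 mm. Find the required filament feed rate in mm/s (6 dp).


Q = 0.83 * 0.23 * 56.5 = 10.78585 mm^3/s
A_fil = pi*(2.84/2)^2 = 6.33470743 mm^2
v_feed = 10.78585 / 6.33470743 = 1.70266 mm/s


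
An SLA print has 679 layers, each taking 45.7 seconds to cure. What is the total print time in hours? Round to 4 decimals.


t = 679 * 45.7 / 3600 = 8.6195 hrs


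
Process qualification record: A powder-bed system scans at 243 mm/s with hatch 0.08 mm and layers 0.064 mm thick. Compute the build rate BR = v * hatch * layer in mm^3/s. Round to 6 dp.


Rate = 243 * 0.08 * 0.064 = 1.24416 mm^3/s


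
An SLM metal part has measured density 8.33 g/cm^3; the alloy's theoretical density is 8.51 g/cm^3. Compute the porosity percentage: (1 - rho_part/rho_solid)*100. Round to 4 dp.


Porosity = (1-8.33/8.51)*100 = 2.1152 %


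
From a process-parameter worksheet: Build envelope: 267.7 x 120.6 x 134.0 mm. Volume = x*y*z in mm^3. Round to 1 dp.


V = 267.7 * 120.6 * 134.0 = 4326139.1 mm^3


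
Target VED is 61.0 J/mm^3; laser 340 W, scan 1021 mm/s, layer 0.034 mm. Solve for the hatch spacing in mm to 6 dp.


h = 340 / (61.0*1021*0.034) = 0.160563 mm


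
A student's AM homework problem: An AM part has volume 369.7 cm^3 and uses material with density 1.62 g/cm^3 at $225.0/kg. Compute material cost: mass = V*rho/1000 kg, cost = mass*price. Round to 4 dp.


Mass = 369.7*1.62/1000 = 0.598914 kg
Cost = 0.598914 * 225.0 = 134.7557 $


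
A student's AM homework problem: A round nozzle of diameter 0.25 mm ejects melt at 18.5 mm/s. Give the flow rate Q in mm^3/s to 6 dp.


A = pi*(0.25/2)^2 = 0.04908739 mm^2
Q = 0.04908739 * 18.5 = 0.908117 mm^3/s


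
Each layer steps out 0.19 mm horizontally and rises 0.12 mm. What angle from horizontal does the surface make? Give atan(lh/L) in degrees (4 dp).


angle = atan(0.12/0.19) = 32.2756 degrees


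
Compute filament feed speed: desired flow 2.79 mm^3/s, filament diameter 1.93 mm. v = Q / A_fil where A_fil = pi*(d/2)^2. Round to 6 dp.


A = pi*(1.93/2)^2 = 2.92553
v = 2.79 / 2.92553 = 0.953673 mm/s


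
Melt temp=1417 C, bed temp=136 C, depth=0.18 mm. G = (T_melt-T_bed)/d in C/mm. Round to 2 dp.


G = (1417-136)/0.18 = 7116.67 C/mm


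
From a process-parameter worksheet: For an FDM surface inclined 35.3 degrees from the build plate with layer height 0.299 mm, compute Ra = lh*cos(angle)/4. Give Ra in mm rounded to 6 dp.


Ra = 0.299 * cos(35.3) / 4 = 0.061006 mm


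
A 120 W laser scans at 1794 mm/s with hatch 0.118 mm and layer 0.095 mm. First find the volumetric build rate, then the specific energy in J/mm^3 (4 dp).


Build rate = 1794 * 0.118 * 0.095 = 20.11074 mm^3/s
SE = 120 / 20.11074 = 5.967 J/mm^3


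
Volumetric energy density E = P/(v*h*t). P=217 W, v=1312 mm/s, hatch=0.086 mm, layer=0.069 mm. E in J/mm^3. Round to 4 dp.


E = 217 / (1312*0.086*0.069) = 27.8727 J/mm^3


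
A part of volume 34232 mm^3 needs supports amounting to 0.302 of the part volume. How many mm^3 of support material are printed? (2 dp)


V_support = 34232 * 0.302 = 10338.06 mm^3


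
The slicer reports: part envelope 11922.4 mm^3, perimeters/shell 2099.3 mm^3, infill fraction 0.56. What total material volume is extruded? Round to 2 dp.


V_infill = (11922.4 - 2099.3) * 0.56 = 5500.94
V_total = 2099.3 + 5500.94 = 7600.24 mm^3


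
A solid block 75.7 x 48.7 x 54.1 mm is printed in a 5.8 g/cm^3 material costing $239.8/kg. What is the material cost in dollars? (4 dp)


V = 75.7 * 48.7 * 54.1 = 199444.519 mm^3 = 199.444519 cm^3
Mass = 199.444519 * 5.8 / 1000 = 1.15677821 kg
Cost = 1.15677821 * 239.8 = 277.3954 $


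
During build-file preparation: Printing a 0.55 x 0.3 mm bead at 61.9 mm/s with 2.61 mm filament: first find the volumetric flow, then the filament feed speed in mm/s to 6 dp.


Q = 0.55 * 0.3 * 61.9 = 10.2135 mm^3/s
A_fil = pi*(2.61/2)^2 = 5.35021083 mm^2
v_feed = 10.2135 / 5.35021083 = 1.90899 mm/s


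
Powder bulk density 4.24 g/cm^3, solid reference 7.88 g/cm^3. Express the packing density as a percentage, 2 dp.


Packing = (4.24/7.88)*100 = 53.81 %


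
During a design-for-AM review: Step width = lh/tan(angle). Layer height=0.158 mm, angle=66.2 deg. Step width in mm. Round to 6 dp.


step = 0.158 / tan(66.2) = 0.069686 mm


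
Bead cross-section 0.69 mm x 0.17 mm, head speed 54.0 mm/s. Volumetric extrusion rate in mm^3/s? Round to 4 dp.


Rate = 0.69 * 0.17 * 54.0 = 6.3342 mm^3/s


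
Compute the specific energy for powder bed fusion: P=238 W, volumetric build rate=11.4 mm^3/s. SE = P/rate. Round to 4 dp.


SE = 238 / 11.4 = 20.8772 J/mm^3


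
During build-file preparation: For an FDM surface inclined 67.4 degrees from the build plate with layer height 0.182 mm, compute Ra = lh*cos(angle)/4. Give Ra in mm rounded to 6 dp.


Ra = 0.182 * cos(67.4) / 4 = 0.017485 mm


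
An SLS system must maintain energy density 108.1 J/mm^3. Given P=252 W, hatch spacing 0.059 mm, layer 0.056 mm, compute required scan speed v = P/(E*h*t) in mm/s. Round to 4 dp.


v = 252 / (108.1*0.059*0.056) = 705.5614 mm/s


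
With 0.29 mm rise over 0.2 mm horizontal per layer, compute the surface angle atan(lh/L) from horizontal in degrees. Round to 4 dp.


angle = atan(0.29/0.2) = 55.4077 degrees


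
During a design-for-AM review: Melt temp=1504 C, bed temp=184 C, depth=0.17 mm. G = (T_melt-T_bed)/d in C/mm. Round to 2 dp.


G = (1504-184)/0.17 = 7764.71 C/mm


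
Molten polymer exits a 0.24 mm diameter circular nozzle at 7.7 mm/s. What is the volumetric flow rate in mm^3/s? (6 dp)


A = pi*(0.24/2)^2 = 0.04523893 mm^2
Q = 0.04523893 * 7.7 = 0.34834 mm^3/s


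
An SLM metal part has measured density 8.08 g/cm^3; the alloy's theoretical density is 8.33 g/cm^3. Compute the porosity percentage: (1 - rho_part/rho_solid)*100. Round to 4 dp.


Porosity = (1-8.08/8.33)*100 = 3.0012 %


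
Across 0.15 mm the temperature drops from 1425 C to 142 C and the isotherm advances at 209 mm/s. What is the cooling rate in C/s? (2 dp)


G = (1425-142)/0.15 = 8553.33333333 C/mm
CR = 8553.33333333 * 209 = 1787646.67 C/s
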